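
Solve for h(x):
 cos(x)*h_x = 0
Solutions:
 h(x) = C1


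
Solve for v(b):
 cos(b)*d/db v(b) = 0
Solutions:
 v(b) = C1


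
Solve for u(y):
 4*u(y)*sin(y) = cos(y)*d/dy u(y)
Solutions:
 u(y) = C1/cos(y)^4


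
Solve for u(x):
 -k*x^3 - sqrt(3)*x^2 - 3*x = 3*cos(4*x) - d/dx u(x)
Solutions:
 u(x) = C1 + k*x^4/4 + sqrt(3)*x^3/3 + 3*x^2/2 + 3*sin(4*x)/4


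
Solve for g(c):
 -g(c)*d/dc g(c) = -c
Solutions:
 g(c) = -sqrt(C1 + c^2)
 g(c) = sqrt(C1 + c^2)


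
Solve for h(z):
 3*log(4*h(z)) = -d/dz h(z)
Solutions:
 Integral(1/(log(_y) + 2*log(2)), (_y, h(z)))/3 = C1 - z


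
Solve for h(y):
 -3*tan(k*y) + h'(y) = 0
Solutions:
 h(y) = C1 + 3*Piecewise((-log(cos(k*y))/k, Ne(k, 0)), (0, True))


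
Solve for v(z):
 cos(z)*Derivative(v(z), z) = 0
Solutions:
 v(z) = C1


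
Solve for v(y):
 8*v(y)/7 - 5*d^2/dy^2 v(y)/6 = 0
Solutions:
 v(y) = C1*exp(-4*sqrt(105)*y/35) + C2*exp(4*sqrt(105)*y/35)


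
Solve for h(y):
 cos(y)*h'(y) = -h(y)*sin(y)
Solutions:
 h(y) = C1*cos(y)


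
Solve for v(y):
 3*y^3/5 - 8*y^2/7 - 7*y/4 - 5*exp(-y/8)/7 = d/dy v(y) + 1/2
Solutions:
 v(y) = C1 + 3*y^4/20 - 8*y^3/21 - 7*y^2/8 - y/2 + 40*exp(-y/8)/7


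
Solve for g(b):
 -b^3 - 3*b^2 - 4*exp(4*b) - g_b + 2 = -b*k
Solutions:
 g(b) = C1 - b^4/4 - b^3 + b^2*k/2 + 2*b - exp(4*b)


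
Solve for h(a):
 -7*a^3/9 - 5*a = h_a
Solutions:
 h(a) = C1 - 7*a^4/36 - 5*a^2/2


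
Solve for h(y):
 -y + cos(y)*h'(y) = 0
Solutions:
 h(y) = C1 + Integral(y/cos(y), y)


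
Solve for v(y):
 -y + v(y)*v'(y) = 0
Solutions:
 v(y) = -sqrt(C1 + y^2)
 v(y) = sqrt(C1 + y^2)


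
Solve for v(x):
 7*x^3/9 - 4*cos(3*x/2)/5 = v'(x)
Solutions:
 v(x) = C1 + 7*x^4/36 - 8*sin(3*x/2)/15


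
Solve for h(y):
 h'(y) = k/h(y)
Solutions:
 h(y) = -sqrt(C1 + 2*k*y)
 h(y) = sqrt(C1 + 2*k*y)


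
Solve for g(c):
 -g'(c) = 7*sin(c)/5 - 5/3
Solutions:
 g(c) = C1 + 5*c/3 + 7*cos(c)/5


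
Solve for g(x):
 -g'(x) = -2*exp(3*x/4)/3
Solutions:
 g(x) = C1 + 8*exp(3*x/4)/9


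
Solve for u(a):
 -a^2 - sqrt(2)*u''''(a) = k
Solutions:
 u(a) = C1 + C2*a + C3*a^2 + C4*a^3 - sqrt(2)*a^6/720 - sqrt(2)*a^4*k/48


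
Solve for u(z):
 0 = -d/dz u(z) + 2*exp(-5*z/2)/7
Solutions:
 u(z) = C1 - 4*exp(-5*z/2)/35


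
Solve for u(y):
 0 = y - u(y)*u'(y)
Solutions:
 u(y) = -sqrt(C1 + y^2)
 u(y) = sqrt(C1 + y^2)


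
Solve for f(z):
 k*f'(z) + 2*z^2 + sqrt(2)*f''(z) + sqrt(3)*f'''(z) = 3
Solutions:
 f(z) = C1 + C2*exp(sqrt(6)*z*(sqrt(-2*sqrt(3)*k + 1) - 1)/6) + C3*exp(-sqrt(6)*z*(sqrt(-2*sqrt(3)*k + 1) + 1)/6) - 2*z^3/(3*k) + 3*z/k + 2*sqrt(2)*z^2/k^2 + 4*sqrt(3)*z/k^2 - 8*z/k^3


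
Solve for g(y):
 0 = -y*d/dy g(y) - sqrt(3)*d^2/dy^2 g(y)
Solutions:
 g(y) = C1 + C2*erf(sqrt(2)*3^(3/4)*y/6)


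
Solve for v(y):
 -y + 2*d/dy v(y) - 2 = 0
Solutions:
 v(y) = C1 + y^2/4 + y


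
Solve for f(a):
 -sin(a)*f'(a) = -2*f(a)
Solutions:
 f(a) = C1*(cos(a) - 1)/(cos(a) + 1)


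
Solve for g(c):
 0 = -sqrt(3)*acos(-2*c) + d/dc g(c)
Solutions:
 g(c) = C1 + sqrt(3)*(c*acos(-2*c) + sqrt(1 - 4*c^2)/2)


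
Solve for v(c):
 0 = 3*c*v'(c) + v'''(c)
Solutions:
 v(c) = C1 + Integral(C2*airyai(-3^(1/3)*c) + C3*airybi(-3^(1/3)*c), c)


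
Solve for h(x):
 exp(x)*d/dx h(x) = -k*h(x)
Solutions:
 h(x) = C1*exp(k*exp(-x))


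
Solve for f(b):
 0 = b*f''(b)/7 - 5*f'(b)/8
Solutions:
 f(b) = C1 + C2*b^(43/8)


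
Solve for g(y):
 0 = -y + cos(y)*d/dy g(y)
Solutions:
 g(y) = C1 + Integral(y/cos(y), y)


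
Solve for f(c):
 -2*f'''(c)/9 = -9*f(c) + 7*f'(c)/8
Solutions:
 f(c) = C1*exp(3^(1/3)*c*(-(432 + sqrt(187653))^(1/3) + 7*3^(1/3)/(432 + sqrt(187653))^(1/3))/8)*sin(3^(1/6)*c*(21/(432 + sqrt(187653))^(1/3) + 3^(2/3)*(432 + sqrt(187653))^(1/3))/8) + C2*exp(3^(1/3)*c*(-(432 + sqrt(187653))^(1/3) + 7*3^(1/3)/(432 + sqrt(187653))^(1/3))/8)*cos(3^(1/6)*c*(21/(432 + sqrt(187653))^(1/3) + 3^(2/3)*(432 + sqrt(187653))^(1/3))/8) + C3*exp(-3^(1/3)*c*(-(432 + sqrt(187653))^(1/3) + 7*3^(1/3)/(432 + sqrt(187653))^(1/3))/4)


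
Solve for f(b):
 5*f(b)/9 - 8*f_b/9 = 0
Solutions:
 f(b) = C1*exp(5*b/8)


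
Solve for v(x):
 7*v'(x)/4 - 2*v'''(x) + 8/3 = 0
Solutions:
 v(x) = C1 + C2*exp(-sqrt(14)*x/4) + C3*exp(sqrt(14)*x/4) - 32*x/21


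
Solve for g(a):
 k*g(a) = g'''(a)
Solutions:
 g(a) = C1*exp(a*k^(1/3)) + C2*exp(a*k^(1/3)*(-1 + sqrt(3)*I)/2) + C3*exp(-a*k^(1/3)*(1 + sqrt(3)*I)/2)


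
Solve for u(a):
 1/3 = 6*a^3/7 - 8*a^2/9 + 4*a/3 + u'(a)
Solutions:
 u(a) = C1 - 3*a^4/14 + 8*a^3/27 - 2*a^2/3 + a/3


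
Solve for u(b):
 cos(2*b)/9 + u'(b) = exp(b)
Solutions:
 u(b) = C1 + exp(b) - sin(2*b)/18


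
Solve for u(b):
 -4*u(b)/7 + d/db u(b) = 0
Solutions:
 u(b) = C1*exp(4*b/7)


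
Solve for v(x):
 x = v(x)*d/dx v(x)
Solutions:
 v(x) = -sqrt(C1 + x^2)
 v(x) = sqrt(C1 + x^2)


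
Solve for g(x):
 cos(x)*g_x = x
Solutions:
 g(x) = C1 + Integral(x/cos(x), x)


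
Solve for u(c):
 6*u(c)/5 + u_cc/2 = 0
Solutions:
 u(c) = C1*sin(2*sqrt(15)*c/5) + C2*cos(2*sqrt(15)*c/5)


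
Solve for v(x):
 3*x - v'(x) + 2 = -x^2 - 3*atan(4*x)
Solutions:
 v(x) = C1 + x^3/3 + 3*x^2/2 + 3*x*atan(4*x) + 2*x - 3*log(16*x^2 + 1)/8


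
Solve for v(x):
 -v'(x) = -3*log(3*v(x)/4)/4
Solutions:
 4*Integral(1/(-log(_y) - log(3) + 2*log(2)), (_y, v(x)))/3 = C1 - x


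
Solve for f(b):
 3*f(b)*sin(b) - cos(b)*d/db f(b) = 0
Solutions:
 f(b) = C1/cos(b)^3


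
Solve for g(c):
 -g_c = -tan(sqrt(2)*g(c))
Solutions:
 g(c) = sqrt(2)*(pi - asin(C1*exp(sqrt(2)*c)))/2
 g(c) = sqrt(2)*asin(C1*exp(sqrt(2)*c))/2


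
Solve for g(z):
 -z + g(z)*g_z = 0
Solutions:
 g(z) = -sqrt(C1 + z^2)
 g(z) = sqrt(C1 + z^2)


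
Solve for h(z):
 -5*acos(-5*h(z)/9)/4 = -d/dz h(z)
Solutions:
 Integral(1/acos(-5*_y/9), (_y, h(z))) = C1 + 5*z/4


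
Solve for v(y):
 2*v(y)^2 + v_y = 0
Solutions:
 v(y) = 1/(C1 + 2*y)


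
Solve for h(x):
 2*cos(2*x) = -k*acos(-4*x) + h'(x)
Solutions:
 h(x) = C1 + k*(x*acos(-4*x) + sqrt(1 - 16*x^2)/4) + sin(2*x)


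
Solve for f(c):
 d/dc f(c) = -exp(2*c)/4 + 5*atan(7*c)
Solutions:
 f(c) = C1 + 5*c*atan(7*c) - exp(2*c)/8 - 5*log(49*c^2 + 1)/14


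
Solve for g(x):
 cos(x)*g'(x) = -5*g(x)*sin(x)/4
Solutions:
 g(x) = C1*cos(x)^(5/4)


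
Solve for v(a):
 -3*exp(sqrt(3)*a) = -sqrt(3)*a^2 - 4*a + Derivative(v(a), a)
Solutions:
 v(a) = C1 + sqrt(3)*a^3/3 + 2*a^2 - sqrt(3)*exp(sqrt(3)*a)


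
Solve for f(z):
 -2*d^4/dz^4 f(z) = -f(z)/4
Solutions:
 f(z) = C1*exp(-2^(1/4)*z/2) + C2*exp(2^(1/4)*z/2) + C3*sin(2^(1/4)*z/2) + C4*cos(2^(1/4)*z/2)


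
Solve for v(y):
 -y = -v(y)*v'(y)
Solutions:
 v(y) = -sqrt(C1 + y^2)
 v(y) = sqrt(C1 + y^2)


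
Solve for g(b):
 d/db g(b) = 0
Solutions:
 g(b) = C1


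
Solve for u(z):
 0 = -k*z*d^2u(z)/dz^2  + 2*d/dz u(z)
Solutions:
 u(z) = C1 + z^(((re(k) + 2)*re(k) + im(k)^2)/(re(k)^2 + im(k)^2))*(C2*sin(2*log(z)*Abs(im(k))/(re(k)^2 + im(k)^2)) + C3*cos(2*log(z)*im(k)/(re(k)^2 + im(k)^2)))


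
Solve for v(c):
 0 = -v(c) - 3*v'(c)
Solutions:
 v(c) = C1*exp(-c/3)


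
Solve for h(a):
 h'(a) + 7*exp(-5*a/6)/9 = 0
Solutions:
 h(a) = C1 + 14*exp(-5*a/6)/15


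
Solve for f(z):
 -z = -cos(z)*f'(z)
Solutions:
 f(z) = C1 + Integral(z/cos(z), z)


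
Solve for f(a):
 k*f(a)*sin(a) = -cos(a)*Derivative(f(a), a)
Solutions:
 f(a) = C1*exp(k*log(cos(a)))


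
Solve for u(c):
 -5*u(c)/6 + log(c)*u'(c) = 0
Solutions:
 u(c) = C1*exp(5*li(c)/6)


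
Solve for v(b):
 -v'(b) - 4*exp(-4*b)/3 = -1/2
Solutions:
 v(b) = C1 + b/2 + exp(-4*b)/3


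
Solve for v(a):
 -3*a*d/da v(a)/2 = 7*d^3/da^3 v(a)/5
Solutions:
 v(a) = C1 + Integral(C2*airyai(-14^(2/3)*15^(1/3)*a/14) + C3*airybi(-14^(2/3)*15^(1/3)*a/14), a)


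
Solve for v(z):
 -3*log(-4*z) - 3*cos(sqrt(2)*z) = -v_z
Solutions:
 v(z) = C1 + 3*z*log(-z) - 3*z + 6*z*log(2) + 3*sqrt(2)*sin(sqrt(2)*z)/2


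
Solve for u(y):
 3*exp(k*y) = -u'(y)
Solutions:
 u(y) = C1 - 3*exp(k*y)/k


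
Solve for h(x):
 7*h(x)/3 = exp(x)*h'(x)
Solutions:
 h(x) = C1*exp(-7*exp(-x)/3)


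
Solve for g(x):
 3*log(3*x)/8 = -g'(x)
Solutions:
 g(x) = C1 - 3*x*log(x)/8 - 3*x*log(3)/8 + 3*x/8


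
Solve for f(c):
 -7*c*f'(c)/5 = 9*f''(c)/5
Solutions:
 f(c) = C1 + C2*erf(sqrt(14)*c/6)


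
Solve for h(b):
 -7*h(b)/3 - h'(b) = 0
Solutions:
 h(b) = C1*exp(-7*b/3)


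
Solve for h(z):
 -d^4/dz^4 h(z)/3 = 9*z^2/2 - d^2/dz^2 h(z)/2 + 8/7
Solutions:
 h(z) = C1 + C2*z + C3*exp(-sqrt(6)*z/2) + C4*exp(sqrt(6)*z/2) + 3*z^4/4 + 50*z^2/7


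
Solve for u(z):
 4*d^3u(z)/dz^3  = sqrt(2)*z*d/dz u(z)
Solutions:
 u(z) = C1 + Integral(C2*airyai(sqrt(2)*z/2) + C3*airybi(sqrt(2)*z/2), z)


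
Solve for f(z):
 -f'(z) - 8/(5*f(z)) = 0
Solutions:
 f(z) = -sqrt(C1 - 80*z)/5
 f(z) = sqrt(C1 - 80*z)/5


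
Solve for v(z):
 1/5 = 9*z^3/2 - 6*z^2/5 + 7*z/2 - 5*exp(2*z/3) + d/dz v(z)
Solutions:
 v(z) = C1 - 9*z^4/8 + 2*z^3/5 - 7*z^2/4 + z/5 + 15*exp(2*z/3)/2


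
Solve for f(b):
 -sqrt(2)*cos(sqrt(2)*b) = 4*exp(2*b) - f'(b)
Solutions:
 f(b) = C1 + 2*exp(2*b) + sin(sqrt(2)*b)


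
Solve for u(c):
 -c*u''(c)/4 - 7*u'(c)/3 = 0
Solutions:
 u(c) = C1 + C2/c^(25/3)


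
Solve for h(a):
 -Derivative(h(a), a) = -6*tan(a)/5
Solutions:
 h(a) = C1 - 6*log(cos(a))/5


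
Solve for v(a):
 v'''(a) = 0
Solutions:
 v(a) = C1 + C2*a + C3*a^2


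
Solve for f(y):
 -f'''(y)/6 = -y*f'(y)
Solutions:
 f(y) = C1 + Integral(C2*airyai(6^(1/3)*y) + C3*airybi(6^(1/3)*y), y)


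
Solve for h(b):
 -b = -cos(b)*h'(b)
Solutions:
 h(b) = C1 + Integral(b/cos(b), b)


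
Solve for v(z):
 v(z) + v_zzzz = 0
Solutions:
 v(z) = (C1*sin(sqrt(2)*z/2) + C2*cos(sqrt(2)*z/2))*exp(-sqrt(2)*z/2) + (C3*sin(sqrt(2)*z/2) + C4*cos(sqrt(2)*z/2))*exp(sqrt(2)*z/2)


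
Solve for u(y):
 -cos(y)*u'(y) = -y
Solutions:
 u(y) = C1 + Integral(y/cos(y), y)


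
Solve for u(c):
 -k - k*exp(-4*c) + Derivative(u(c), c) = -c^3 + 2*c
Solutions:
 u(c) = C1 - c^4/4 + c^2 + c*k - k*exp(-4*c)/4


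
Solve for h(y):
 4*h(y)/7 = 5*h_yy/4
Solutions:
 h(y) = C1*exp(-4*sqrt(35)*y/35) + C2*exp(4*sqrt(35)*y/35)


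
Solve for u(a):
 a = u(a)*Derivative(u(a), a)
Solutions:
 u(a) = -sqrt(C1 + a^2)
 u(a) = sqrt(C1 + a^2)


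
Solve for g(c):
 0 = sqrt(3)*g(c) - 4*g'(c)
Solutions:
 g(c) = C1*exp(sqrt(3)*c/4)


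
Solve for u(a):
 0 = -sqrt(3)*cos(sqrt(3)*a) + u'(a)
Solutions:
 u(a) = C1 + sin(sqrt(3)*a)


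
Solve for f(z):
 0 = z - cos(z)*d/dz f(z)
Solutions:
 f(z) = C1 + Integral(z/cos(z), z)


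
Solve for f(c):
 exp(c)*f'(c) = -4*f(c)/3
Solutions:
 f(c) = C1*exp(4*exp(-c)/3)


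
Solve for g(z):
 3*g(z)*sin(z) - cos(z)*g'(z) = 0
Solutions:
 g(z) = C1/cos(z)^3


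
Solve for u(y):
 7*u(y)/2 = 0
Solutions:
 u(y) = 0


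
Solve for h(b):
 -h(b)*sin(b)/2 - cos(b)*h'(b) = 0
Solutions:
 h(b) = C1*sqrt(cos(b))


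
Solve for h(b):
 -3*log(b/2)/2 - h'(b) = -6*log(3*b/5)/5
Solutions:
 h(b) = C1 - 3*b*log(b)/10 - 6*b*log(5)/5 + 3*b/10 + 3*b*log(2)/2 + 6*b*log(3)/5


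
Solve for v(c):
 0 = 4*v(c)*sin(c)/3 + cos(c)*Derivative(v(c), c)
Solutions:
 v(c) = C1*cos(c)^(4/3)


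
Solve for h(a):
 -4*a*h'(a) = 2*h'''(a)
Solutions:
 h(a) = C1 + Integral(C2*airyai(-2^(1/3)*a) + C3*airybi(-2^(1/3)*a), a)


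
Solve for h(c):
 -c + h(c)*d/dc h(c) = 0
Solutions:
 h(c) = -sqrt(C1 + c^2)
 h(c) = sqrt(C1 + c^2)


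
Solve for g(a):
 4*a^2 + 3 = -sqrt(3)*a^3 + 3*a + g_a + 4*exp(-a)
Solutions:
 g(a) = C1 + sqrt(3)*a^4/4 + 4*a^3/3 - 3*a^2/2 + 3*a + 4*exp(-a)


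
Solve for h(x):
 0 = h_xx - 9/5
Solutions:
 h(x) = C1 + C2*x + 9*x^2/10


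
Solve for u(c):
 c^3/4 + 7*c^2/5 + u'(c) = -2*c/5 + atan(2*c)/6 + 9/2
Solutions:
 u(c) = C1 - c^4/16 - 7*c^3/15 - c^2/5 + c*atan(2*c)/6 + 9*c/2 - log(4*c^2 + 1)/24


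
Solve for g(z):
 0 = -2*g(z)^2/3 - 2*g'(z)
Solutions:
 g(z) = 3/(C1 + z)


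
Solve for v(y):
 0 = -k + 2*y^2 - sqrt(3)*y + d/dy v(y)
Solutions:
 v(y) = C1 + k*y - 2*y^3/3 + sqrt(3)*y^2/2


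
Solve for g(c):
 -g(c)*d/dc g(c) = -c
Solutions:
 g(c) = -sqrt(C1 + c^2)
 g(c) = sqrt(C1 + c^2)


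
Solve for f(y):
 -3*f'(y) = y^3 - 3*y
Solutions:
 f(y) = C1 - y^4/12 + y^2/2


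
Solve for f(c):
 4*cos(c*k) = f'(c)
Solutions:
 f(c) = C1 + 4*sin(c*k)/k


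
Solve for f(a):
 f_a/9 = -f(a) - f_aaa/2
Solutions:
 f(a) = C1*exp(-a*(-3*(27 + sqrt(59073)/9)^(1/3) + 2/(27 + sqrt(59073)/9)^(1/3))/18)*sin(sqrt(3)*a*(2/(27 + sqrt(59073)/9)^(1/3) + 3*(27 + sqrt(59073)/9)^(1/3))/18) + C2*exp(-a*(-3*(27 + sqrt(59073)/9)^(1/3) + 2/(27 + sqrt(59073)/9)^(1/3))/18)*cos(sqrt(3)*a*(2/(27 + sqrt(59073)/9)^(1/3) + 3*(27 + sqrt(59073)/9)^(1/3))/18) + C3*exp(a*(-3*(27 + sqrt(59073)/9)^(1/3) + 2/(27 + sqrt(59073)/9)^(1/3))/9)


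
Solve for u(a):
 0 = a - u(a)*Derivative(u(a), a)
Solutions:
 u(a) = -sqrt(C1 + a^2)
 u(a) = sqrt(C1 + a^2)


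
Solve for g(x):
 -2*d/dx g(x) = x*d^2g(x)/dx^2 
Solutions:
 g(x) = C1 + C2/x


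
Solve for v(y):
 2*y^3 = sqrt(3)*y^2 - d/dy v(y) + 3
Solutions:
 v(y) = C1 - y^4/2 + sqrt(3)*y^3/3 + 3*y


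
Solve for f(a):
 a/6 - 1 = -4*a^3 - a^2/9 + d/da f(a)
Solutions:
 f(a) = C1 + a^4 + a^3/27 + a^2/12 - a


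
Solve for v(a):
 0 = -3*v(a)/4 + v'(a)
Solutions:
 v(a) = C1*exp(3*a/4)


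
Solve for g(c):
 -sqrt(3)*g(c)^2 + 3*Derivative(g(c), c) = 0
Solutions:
 g(c) = -3/(C1 + sqrt(3)*c)


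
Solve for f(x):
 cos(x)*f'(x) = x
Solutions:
 f(x) = C1 + Integral(x/cos(x), x)


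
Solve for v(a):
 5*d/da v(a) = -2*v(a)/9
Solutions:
 v(a) = C1*exp(-2*a/45)


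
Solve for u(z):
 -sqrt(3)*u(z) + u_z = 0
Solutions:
 u(z) = C1*exp(sqrt(3)*z)


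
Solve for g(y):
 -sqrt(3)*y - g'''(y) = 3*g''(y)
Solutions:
 g(y) = C1 + C2*y + C3*exp(-3*y) - sqrt(3)*y^3/18 + sqrt(3)*y^2/18


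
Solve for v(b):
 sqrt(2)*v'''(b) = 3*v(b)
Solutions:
 v(b) = C3*exp(2^(5/6)*3^(1/3)*b/2) + (C1*sin(6^(5/6)*b/4) + C2*cos(6^(5/6)*b/4))*exp(-2^(5/6)*3^(1/3)*b/4)


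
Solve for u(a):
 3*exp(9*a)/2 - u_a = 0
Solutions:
 u(a) = C1 + exp(9*a)/6


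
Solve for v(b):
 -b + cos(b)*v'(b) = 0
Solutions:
 v(b) = C1 + Integral(b/cos(b), b)


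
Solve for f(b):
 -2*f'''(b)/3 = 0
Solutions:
 f(b) = C1 + C2*b + C3*b^2


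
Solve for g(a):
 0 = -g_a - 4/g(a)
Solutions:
 g(a) = -sqrt(C1 - 8*a)
 g(a) = sqrt(C1 - 8*a)


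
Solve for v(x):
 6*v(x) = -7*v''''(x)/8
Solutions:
 v(x) = (C1*sin(sqrt(2)*3^(1/4)*7^(3/4)*x/7) + C2*cos(sqrt(2)*3^(1/4)*7^(3/4)*x/7))*exp(-sqrt(2)*3^(1/4)*7^(3/4)*x/7) + (C3*sin(sqrt(2)*3^(1/4)*7^(3/4)*x/7) + C4*cos(sqrt(2)*3^(1/4)*7^(3/4)*x/7))*exp(sqrt(2)*3^(1/4)*7^(3/4)*x/7)


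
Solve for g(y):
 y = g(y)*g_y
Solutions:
 g(y) = -sqrt(C1 + y^2)
 g(y) = sqrt(C1 + y^2)


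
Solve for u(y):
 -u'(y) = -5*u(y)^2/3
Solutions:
 u(y) = -3/(C1 + 5*y)


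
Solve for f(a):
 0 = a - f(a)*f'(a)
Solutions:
 f(a) = -sqrt(C1 + a^2)
 f(a) = sqrt(C1 + a^2)


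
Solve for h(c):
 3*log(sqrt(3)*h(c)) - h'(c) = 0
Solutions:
 -2*Integral(1/(2*log(_y) + log(3)), (_y, h(c)))/3 = C1 - c


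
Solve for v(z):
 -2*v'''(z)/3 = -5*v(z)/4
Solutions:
 v(z) = C3*exp(15^(1/3)*z/2) + (C1*sin(3^(5/6)*5^(1/3)*z/4) + C2*cos(3^(5/6)*5^(1/3)*z/4))*exp(-15^(1/3)*z/4)


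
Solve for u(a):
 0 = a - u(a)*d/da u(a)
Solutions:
 u(a) = -sqrt(C1 + a^2)
 u(a) = sqrt(C1 + a^2)


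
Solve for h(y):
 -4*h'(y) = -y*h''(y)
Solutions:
 h(y) = C1 + C2*y^5


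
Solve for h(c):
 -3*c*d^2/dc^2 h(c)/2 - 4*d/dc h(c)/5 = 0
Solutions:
 h(c) = C1 + C2*c^(7/15)


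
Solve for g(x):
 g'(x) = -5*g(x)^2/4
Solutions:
 g(x) = 4/(C1 + 5*x)


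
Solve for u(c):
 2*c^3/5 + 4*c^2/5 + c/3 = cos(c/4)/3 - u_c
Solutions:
 u(c) = C1 - c^4/10 - 4*c^3/15 - c^2/6 + 4*sin(c/4)/3


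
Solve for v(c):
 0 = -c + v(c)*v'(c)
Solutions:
 v(c) = -sqrt(C1 + c^2)
 v(c) = sqrt(C1 + c^2)


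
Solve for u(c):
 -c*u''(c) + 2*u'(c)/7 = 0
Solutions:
 u(c) = C1 + C2*c^(9/7)


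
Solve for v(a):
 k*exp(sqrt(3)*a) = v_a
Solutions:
 v(a) = C1 + sqrt(3)*k*exp(sqrt(3)*a)/3


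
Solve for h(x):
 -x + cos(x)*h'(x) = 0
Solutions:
 h(x) = C1 + Integral(x/cos(x), x)


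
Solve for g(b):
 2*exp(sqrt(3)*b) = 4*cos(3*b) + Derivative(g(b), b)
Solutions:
 g(b) = C1 + 2*sqrt(3)*exp(sqrt(3)*b)/3 - 4*sin(3*b)/3


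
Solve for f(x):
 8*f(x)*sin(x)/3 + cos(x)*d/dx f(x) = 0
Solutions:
 f(x) = C1*cos(x)^(8/3)


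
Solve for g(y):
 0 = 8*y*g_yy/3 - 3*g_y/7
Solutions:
 g(y) = C1 + C2*y^(65/56)


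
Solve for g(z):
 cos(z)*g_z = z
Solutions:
 g(z) = C1 + Integral(z/cos(z), z)


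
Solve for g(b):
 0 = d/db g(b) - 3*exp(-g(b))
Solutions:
 g(b) = log(C1 + 3*b)


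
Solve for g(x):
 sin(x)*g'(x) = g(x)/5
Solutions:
 g(x) = C1*(cos(x) - 1)^(1/10)/(cos(x) + 1)^(1/10)


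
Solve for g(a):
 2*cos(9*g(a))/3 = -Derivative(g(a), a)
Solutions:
 g(a) = -asin((C1 + exp(12*a))/(C1 - exp(12*a)))/9 + pi/9
 g(a) = asin((C1 + exp(12*a))/(C1 - exp(12*a)))/9


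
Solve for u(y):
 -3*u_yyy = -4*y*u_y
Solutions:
 u(y) = C1 + Integral(C2*airyai(6^(2/3)*y/3) + C3*airybi(6^(2/3)*y/3), y)


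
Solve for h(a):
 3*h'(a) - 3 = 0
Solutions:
 h(a) = C1 + a


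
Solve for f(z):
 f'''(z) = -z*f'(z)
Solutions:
 f(z) = C1 + Integral(C2*airyai(-z) + C3*airybi(-z), z)


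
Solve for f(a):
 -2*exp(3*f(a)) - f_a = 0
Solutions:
 f(a) = log((-3^(2/3) - 3*3^(1/6)*I)*(1/(C1 + 2*a))^(1/3)/6)
 f(a) = log((-3^(2/3) + 3*3^(1/6)*I)*(1/(C1 + 2*a))^(1/3)/6)
 f(a) = log(1/(C1 + 6*a))/3


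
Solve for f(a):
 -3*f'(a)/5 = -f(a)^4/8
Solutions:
 f(a) = 2*(-1/(C1 + 5*a))^(1/3)
 f(a) = (-1/(C1 + 5*a))^(1/3)*(-1 - sqrt(3)*I)
 f(a) = (-1/(C1 + 5*a))^(1/3)*(-1 + sqrt(3)*I)


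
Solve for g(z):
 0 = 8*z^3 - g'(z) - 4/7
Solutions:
 g(z) = C1 + 2*z^4 - 4*z/7


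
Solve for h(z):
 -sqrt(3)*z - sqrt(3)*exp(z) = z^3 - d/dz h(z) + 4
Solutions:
 h(z) = C1 + z^4/4 + sqrt(3)*z^2/2 + 4*z + sqrt(3)*exp(z)


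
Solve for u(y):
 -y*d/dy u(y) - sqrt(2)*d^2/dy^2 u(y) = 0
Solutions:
 u(y) = C1 + C2*erf(2^(1/4)*y/2)


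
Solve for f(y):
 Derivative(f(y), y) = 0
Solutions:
 f(y) = C1


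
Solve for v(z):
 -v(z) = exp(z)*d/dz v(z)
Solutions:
 v(z) = C1*exp(exp(-z))


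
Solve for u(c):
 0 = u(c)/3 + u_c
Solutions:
 u(c) = C1*exp(-c/3)


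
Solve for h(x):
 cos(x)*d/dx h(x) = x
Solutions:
 h(x) = C1 + Integral(x/cos(x), x)


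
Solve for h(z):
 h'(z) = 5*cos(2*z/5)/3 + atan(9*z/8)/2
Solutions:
 h(z) = C1 + z*atan(9*z/8)/2 - 2*log(81*z^2 + 64)/9 + 25*sin(2*z/5)/6


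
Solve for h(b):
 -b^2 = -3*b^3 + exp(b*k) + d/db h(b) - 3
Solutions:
 h(b) = C1 + 3*b^4/4 - b^3/3 + 3*b - exp(b*k)/k


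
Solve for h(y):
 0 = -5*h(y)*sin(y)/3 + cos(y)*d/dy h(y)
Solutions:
 h(y) = C1/cos(y)^(5/3)


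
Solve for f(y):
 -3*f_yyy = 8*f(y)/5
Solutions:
 f(y) = C3*exp(-2*15^(2/3)*y/15) + (C1*sin(3^(1/6)*5^(2/3)*y/5) + C2*cos(3^(1/6)*5^(2/3)*y/5))*exp(15^(2/3)*y/15)


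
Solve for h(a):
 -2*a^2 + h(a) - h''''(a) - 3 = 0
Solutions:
 h(a) = C1*exp(-a) + C2*exp(a) + C3*sin(a) + C4*cos(a) + 2*a^2 + 3


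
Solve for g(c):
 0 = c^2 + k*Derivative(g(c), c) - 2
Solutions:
 g(c) = C1 - c^3/(3*k) + 2*c/k


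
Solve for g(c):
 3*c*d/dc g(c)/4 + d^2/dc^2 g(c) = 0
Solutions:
 g(c) = C1 + C2*erf(sqrt(6)*c/4)


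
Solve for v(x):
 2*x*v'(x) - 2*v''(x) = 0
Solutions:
 v(x) = C1 + C2*erfi(sqrt(2)*x/2)


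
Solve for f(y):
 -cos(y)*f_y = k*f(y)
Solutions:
 f(y) = C1*exp(k*(log(sin(y) - 1) - log(sin(y) + 1))/2)


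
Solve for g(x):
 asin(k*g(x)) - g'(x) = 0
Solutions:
 Integral(1/asin(_y*k), (_y, g(x))) = C1 + x


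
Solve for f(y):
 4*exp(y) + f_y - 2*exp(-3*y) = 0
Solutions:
 f(y) = C1 - 4*exp(y) - 2*exp(-3*y)/3


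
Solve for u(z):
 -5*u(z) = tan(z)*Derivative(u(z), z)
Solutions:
 u(z) = C1/sin(z)^5


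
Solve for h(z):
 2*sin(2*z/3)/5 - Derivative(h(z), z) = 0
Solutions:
 h(z) = C1 - 3*cos(2*z/3)/5


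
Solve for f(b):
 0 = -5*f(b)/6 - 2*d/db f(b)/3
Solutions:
 f(b) = C1*exp(-5*b/4)


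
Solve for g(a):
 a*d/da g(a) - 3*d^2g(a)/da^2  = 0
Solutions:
 g(a) = C1 + C2*erfi(sqrt(6)*a/6)


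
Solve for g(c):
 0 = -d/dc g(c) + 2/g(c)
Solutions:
 g(c) = -sqrt(C1 + 4*c)
 g(c) = sqrt(C1 + 4*c)


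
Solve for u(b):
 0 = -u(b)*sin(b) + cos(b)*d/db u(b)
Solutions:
 u(b) = C1/cos(b)


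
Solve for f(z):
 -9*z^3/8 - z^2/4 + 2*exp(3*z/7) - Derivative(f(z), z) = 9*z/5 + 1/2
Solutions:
 f(z) = C1 - 9*z^4/32 - z^3/12 - 9*z^2/10 - z/2 + 14*exp(3*z/7)/3


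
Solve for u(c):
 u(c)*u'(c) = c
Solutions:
 u(c) = -sqrt(C1 + c^2)
 u(c) = sqrt(C1 + c^2)


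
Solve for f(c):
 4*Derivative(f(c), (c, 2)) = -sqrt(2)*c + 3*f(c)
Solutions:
 f(c) = C1*exp(-sqrt(3)*c/2) + C2*exp(sqrt(3)*c/2) + sqrt(2)*c/3


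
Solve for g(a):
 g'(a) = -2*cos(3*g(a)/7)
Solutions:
 2*a - 7*log(sin(3*g(a)/7) - 1)/6 + 7*log(sin(3*g(a)/7) + 1)/6 = C1


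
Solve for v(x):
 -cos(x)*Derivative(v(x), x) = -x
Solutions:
 v(x) = C1 + Integral(x/cos(x), x)


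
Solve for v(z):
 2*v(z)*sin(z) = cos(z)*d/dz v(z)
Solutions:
 v(z) = C1/cos(z)^2


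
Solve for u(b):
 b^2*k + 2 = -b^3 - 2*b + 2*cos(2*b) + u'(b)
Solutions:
 u(b) = C1 + b^4/4 + b^3*k/3 + b^2 + 2*b - 2*sin(b)*cos(b)


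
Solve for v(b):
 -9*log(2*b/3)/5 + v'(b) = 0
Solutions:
 v(b) = C1 + 9*b*log(b)/5 - 9*b*log(3)/5 - 9*b/5 + 9*b*log(2)/5


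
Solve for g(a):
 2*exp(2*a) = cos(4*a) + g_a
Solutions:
 g(a) = C1 + exp(2*a) - sin(4*a)/4


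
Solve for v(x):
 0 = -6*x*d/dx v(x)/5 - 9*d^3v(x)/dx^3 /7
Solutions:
 v(x) = C1 + Integral(C2*airyai(-14^(1/3)*15^(2/3)*x/15) + C3*airybi(-14^(1/3)*15^(2/3)*x/15), x)


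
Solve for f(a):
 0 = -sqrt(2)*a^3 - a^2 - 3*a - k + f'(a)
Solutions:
 f(a) = C1 + sqrt(2)*a^4/4 + a^3/3 + 3*a^2/2 + a*k


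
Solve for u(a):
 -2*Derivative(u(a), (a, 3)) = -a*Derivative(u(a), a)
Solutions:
 u(a) = C1 + Integral(C2*airyai(2^(2/3)*a/2) + C3*airybi(2^(2/3)*a/2), a)


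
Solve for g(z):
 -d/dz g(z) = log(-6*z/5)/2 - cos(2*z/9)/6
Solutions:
 g(z) = C1 - z*log(-z)/2 - z*log(6) + z/2 + z*log(30)/2 + 3*sin(2*z/9)/4


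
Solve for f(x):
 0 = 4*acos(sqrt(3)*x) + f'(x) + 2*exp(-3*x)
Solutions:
 f(x) = C1 - 4*x*acos(sqrt(3)*x) + 4*sqrt(3)*sqrt(1 - 3*x^2)/3 + 2*exp(-3*x)/3


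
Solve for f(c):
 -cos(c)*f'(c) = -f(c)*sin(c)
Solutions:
 f(c) = C1/cos(c)


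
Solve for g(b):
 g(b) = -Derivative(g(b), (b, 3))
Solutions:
 g(b) = C3*exp(-b) + (C1*sin(sqrt(3)*b/2) + C2*cos(sqrt(3)*b/2))*exp(b/2)


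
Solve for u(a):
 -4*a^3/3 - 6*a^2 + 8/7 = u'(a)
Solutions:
 u(a) = C1 - a^4/3 - 2*a^3 + 8*a/7


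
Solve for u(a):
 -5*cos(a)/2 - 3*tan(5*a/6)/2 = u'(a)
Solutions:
 u(a) = C1 + 9*log(cos(5*a/6))/5 - 5*sin(a)/2


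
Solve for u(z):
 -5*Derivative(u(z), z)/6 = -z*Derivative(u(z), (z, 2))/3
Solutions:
 u(z) = C1 + C2*z^(7/2)


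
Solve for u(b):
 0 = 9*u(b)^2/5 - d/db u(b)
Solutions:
 u(b) = -5/(C1 + 9*b)


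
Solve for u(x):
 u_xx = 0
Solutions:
 u(x) = C1 + C2*x


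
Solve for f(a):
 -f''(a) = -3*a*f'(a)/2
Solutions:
 f(a) = C1 + C2*erfi(sqrt(3)*a/2)


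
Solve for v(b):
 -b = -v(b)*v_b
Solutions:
 v(b) = -sqrt(C1 + b^2)
 v(b) = sqrt(C1 + b^2)


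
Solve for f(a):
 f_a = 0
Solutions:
 f(a) = C1


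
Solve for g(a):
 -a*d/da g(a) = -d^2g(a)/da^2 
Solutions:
 g(a) = C1 + C2*erfi(sqrt(2)*a/2)


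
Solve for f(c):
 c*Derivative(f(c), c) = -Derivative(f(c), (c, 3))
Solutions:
 f(c) = C1 + Integral(C2*airyai(-c) + C3*airybi(-c), c)


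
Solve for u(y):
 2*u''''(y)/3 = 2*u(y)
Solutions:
 u(y) = C1*exp(-3^(1/4)*y) + C2*exp(3^(1/4)*y) + C3*sin(3^(1/4)*y) + C4*cos(3^(1/4)*y)


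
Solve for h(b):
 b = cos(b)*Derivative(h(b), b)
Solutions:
 h(b) = C1 + Integral(b/cos(b), b)


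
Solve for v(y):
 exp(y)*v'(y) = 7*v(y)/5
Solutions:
 v(y) = C1*exp(-7*exp(-y)/5)


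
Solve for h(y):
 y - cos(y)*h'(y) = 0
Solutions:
 h(y) = C1 + Integral(y/cos(y), y)


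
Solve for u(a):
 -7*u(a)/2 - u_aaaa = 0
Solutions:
 u(a) = (C1*sin(14^(1/4)*a/2) + C2*cos(14^(1/4)*a/2))*exp(-14^(1/4)*a/2) + (C3*sin(14^(1/4)*a/2) + C4*cos(14^(1/4)*a/2))*exp(14^(1/4)*a/2)


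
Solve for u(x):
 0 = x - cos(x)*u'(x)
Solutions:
 u(x) = C1 + Integral(x/cos(x), x)


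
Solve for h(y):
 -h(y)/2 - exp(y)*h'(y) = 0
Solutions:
 h(y) = C1*exp(exp(-y)/2)


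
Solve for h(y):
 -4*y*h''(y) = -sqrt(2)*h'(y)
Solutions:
 h(y) = C1 + C2*y^(sqrt(2)/4 + 1)


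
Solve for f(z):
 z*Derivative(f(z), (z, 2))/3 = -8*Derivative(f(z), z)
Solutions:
 f(z) = C1 + C2/z^23


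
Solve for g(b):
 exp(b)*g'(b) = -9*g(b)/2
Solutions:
 g(b) = C1*exp(9*exp(-b)/2)


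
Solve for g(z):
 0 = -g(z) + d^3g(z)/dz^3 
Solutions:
 g(z) = C3*exp(z) + (C1*sin(sqrt(3)*z/2) + C2*cos(sqrt(3)*z/2))*exp(-z/2)


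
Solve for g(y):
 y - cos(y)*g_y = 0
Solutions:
 g(y) = C1 + Integral(y/cos(y), y)


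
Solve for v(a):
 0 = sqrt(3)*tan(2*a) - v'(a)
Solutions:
 v(a) = C1 - sqrt(3)*log(cos(2*a))/2


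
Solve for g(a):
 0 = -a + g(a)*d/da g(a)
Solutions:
 g(a) = -sqrt(C1 + a^2)
 g(a) = sqrt(C1 + a^2)


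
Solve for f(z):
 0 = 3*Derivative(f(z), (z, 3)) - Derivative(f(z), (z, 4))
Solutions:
 f(z) = C1 + C2*z + C3*z^2 + C4*exp(3*z)


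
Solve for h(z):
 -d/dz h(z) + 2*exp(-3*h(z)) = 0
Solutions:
 h(z) = log(C1 + 6*z)/3
 h(z) = log((-3^(1/3) - 3^(5/6)*I)*(C1 + 2*z)^(1/3)/2)
 h(z) = log((-3^(1/3) + 3^(5/6)*I)*(C1 + 2*z)^(1/3)/2)


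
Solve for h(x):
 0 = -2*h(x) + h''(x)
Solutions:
 h(x) = C1*exp(-sqrt(2)*x) + C2*exp(sqrt(2)*x)


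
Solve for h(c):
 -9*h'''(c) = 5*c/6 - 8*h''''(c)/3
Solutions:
 h(c) = C1 + C2*c + C3*c^2 + C4*exp(27*c/8) - 5*c^4/1296 - 10*c^3/2187


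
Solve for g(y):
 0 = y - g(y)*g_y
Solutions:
 g(y) = -sqrt(C1 + y^2)
 g(y) = sqrt(C1 + y^2)


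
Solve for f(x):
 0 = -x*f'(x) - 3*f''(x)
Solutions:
 f(x) = C1 + C2*erf(sqrt(6)*x/6)


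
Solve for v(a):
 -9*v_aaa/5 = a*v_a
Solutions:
 v(a) = C1 + Integral(C2*airyai(-15^(1/3)*a/3) + C3*airybi(-15^(1/3)*a/3), a)


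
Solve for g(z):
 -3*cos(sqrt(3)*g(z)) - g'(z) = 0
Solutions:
 g(z) = sqrt(3)*(pi - asin((exp(2*sqrt(3)*C1) + exp(6*sqrt(3)*z))/(exp(2*sqrt(3)*C1) - exp(6*sqrt(3)*z))))/3
 g(z) = sqrt(3)*asin((exp(2*sqrt(3)*C1) + exp(6*sqrt(3)*z))/(exp(2*sqrt(3)*C1) - exp(6*sqrt(3)*z)))/3


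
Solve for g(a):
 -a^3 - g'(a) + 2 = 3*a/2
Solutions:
 g(a) = C1 - a^4/4 - 3*a^2/4 + 2*a


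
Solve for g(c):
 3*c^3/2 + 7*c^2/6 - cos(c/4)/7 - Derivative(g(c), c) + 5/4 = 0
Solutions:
 g(c) = C1 + 3*c^4/8 + 7*c^3/18 + 5*c/4 - 4*sin(c/4)/7


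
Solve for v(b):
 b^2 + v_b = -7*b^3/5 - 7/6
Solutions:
 v(b) = C1 - 7*b^4/20 - b^3/3 - 7*b/6


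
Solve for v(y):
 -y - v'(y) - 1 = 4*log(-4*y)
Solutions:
 v(y) = C1 - y^2/2 - 4*y*log(-y) + y*(3 - 8*log(2))


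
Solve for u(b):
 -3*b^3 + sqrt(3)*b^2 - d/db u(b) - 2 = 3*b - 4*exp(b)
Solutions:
 u(b) = C1 - 3*b^4/4 + sqrt(3)*b^3/3 - 3*b^2/2 - 2*b + 4*exp(b)


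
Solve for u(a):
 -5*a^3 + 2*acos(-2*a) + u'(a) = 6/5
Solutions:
 u(a) = C1 + 5*a^4/4 - 2*a*acos(-2*a) + 6*a/5 - sqrt(1 - 4*a^2)


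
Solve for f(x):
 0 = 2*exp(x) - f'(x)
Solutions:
 f(x) = C1 + 2*exp(x)


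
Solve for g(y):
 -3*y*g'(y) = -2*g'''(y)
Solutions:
 g(y) = C1 + Integral(C2*airyai(2^(2/3)*3^(1/3)*y/2) + C3*airybi(2^(2/3)*3^(1/3)*y/2), y)


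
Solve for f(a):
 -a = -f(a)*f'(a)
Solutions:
 f(a) = -sqrt(C1 + a^2)
 f(a) = sqrt(C1 + a^2)


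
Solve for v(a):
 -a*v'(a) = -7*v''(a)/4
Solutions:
 v(a) = C1 + C2*erfi(sqrt(14)*a/7)


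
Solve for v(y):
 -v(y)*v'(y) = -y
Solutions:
 v(y) = -sqrt(C1 + y^2)
 v(y) = sqrt(C1 + y^2)


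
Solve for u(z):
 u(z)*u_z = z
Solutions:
 u(z) = -sqrt(C1 + z^2)
 u(z) = sqrt(C1 + z^2)


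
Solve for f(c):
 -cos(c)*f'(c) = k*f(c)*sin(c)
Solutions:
 f(c) = C1*exp(k*log(cos(c)))


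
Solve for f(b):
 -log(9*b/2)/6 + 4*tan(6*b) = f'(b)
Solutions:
 f(b) = C1 - b*log(b)/6 - b*log(3)/3 + b*log(2)/6 + b/6 - 2*log(cos(6*b))/3


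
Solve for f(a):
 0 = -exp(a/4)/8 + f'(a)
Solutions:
 f(a) = C1 + exp(a/4)/2


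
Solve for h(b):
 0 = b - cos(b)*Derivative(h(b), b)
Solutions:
 h(b) = C1 + Integral(b/cos(b), b)


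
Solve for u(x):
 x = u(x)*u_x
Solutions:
 u(x) = -sqrt(C1 + x^2)
 u(x) = sqrt(C1 + x^2)


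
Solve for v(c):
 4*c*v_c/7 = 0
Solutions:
 v(c) = C1


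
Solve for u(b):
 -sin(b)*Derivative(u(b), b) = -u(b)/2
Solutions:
 u(b) = C1*(cos(b) - 1)^(1/4)/(cos(b) + 1)^(1/4)


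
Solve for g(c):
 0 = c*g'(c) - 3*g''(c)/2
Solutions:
 g(c) = C1 + C2*erfi(sqrt(3)*c/3)


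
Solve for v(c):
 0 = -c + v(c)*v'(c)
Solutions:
 v(c) = -sqrt(C1 + c^2)
 v(c) = sqrt(C1 + c^2)


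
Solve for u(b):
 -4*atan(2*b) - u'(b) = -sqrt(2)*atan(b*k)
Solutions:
 u(b) = C1 - 4*b*atan(2*b) + sqrt(2)*Piecewise((b*atan(b*k) - log(b^2*k^2 + 1)/(2*k), Ne(k, 0)), (0, True)) + log(4*b^2 + 1)


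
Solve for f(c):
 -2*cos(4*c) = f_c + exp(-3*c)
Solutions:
 f(c) = C1 - sin(4*c)/2 + exp(-3*c)/3


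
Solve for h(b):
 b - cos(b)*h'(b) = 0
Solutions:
 h(b) = C1 + Integral(b/cos(b), b)


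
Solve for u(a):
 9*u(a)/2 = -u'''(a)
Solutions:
 u(a) = C3*exp(-6^(2/3)*a/2) + (C1*sin(3*2^(2/3)*3^(1/6)*a/4) + C2*cos(3*2^(2/3)*3^(1/6)*a/4))*exp(6^(2/3)*a/4)


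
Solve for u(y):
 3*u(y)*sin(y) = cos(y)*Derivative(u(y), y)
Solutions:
 u(y) = C1/cos(y)^3


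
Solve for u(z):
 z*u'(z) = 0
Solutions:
 u(z) = C1


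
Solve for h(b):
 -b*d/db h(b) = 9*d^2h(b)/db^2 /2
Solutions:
 h(b) = C1 + C2*erf(b/3)


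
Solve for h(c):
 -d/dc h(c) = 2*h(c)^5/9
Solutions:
 h(c) = -sqrt(3)*(1/(C1 + 8*c))^(1/4)
 h(c) = sqrt(3)*(1/(C1 + 8*c))^(1/4)
 h(c) = -sqrt(3)*I*(1/(C1 + 8*c))^(1/4)
 h(c) = sqrt(3)*I*(1/(C1 + 8*c))^(1/4)


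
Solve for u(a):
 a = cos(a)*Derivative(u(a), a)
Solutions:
 u(a) = C1 + Integral(a/cos(a), a)


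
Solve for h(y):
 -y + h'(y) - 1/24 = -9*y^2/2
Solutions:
 h(y) = C1 - 3*y^3/2 + y^2/2 + y/24


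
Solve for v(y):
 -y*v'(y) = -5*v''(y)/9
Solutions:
 v(y) = C1 + C2*erfi(3*sqrt(10)*y/10)


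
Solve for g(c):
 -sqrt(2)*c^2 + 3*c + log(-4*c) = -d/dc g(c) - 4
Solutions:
 g(c) = C1 + sqrt(2)*c^3/3 - 3*c^2/2 - c*log(-c) + c*(-3 - 2*log(2))


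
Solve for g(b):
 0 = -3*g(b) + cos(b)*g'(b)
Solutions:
 g(b) = C1*(sin(b) + 1)^(3/2)/(sin(b) - 1)^(3/2)


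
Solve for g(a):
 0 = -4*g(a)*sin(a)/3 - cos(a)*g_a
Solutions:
 g(a) = C1*cos(a)^(4/3)


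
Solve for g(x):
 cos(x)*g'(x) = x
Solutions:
 g(x) = C1 + Integral(x/cos(x), x)


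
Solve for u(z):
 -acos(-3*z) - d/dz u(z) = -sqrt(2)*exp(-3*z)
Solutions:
 u(z) = C1 - z*acos(-3*z) - sqrt(1 - 9*z^2)/3 - sqrt(2)*exp(-3*z)/3


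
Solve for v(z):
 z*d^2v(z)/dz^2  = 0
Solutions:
 v(z) = C1 + C2*z


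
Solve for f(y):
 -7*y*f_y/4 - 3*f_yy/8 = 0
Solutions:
 f(y) = C1 + C2*erf(sqrt(21)*y/3)


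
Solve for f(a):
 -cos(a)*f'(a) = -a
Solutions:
 f(a) = C1 + Integral(a/cos(a), a)


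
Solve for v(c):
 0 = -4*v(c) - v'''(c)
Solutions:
 v(c) = C3*exp(-2^(2/3)*c) + (C1*sin(2^(2/3)*sqrt(3)*c/2) + C2*cos(2^(2/3)*sqrt(3)*c/2))*exp(2^(2/3)*c/2)


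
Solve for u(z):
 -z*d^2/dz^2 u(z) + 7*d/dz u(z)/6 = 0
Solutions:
 u(z) = C1 + C2*z^(13/6)


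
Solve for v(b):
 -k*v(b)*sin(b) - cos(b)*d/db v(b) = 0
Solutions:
 v(b) = C1*exp(k*log(cos(b)))


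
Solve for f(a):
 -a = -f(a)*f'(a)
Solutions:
 f(a) = -sqrt(C1 + a^2)
 f(a) = sqrt(C1 + a^2)


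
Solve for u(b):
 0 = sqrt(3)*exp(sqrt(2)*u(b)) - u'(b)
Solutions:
 u(b) = sqrt(2)*(2*log(-1/(C1 + sqrt(3)*b)) - log(2))/4


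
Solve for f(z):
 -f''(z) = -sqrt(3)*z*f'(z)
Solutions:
 f(z) = C1 + C2*erfi(sqrt(2)*3^(1/4)*z/2)


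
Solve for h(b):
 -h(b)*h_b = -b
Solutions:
 h(b) = -sqrt(C1 + b^2)
 h(b) = sqrt(C1 + b^2)


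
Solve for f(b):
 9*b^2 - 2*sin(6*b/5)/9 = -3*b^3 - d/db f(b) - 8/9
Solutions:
 f(b) = C1 - 3*b^4/4 - 3*b^3 - 8*b/9 - 5*cos(6*b/5)/27


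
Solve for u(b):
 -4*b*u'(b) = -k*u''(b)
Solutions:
 u(b) = C1 + C2*erf(sqrt(2)*b*sqrt(-1/k))/sqrt(-1/k)


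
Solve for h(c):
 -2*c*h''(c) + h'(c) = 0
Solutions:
 h(c) = C1 + C2*c^(3/2)


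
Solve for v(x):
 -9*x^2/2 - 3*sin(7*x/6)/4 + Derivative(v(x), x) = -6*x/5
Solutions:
 v(x) = C1 + 3*x^3/2 - 3*x^2/5 - 9*cos(7*x/6)/14


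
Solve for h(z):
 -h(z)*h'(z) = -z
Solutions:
 h(z) = -sqrt(C1 + z^2)
 h(z) = sqrt(C1 + z^2)


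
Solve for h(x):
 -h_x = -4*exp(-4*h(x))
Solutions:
 h(x) = log(-I*(C1 + 16*x)^(1/4))
 h(x) = log(I*(C1 + 16*x)^(1/4))
 h(x) = log(-(C1 + 16*x)^(1/4))
 h(x) = log(C1 + 16*x)/4


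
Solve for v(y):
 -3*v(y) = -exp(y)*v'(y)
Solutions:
 v(y) = C1*exp(-3*exp(-y))


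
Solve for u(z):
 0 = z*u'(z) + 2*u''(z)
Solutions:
 u(z) = C1 + C2*erf(z/2)


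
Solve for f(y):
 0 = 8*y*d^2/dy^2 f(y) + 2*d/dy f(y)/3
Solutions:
 f(y) = C1 + C2*y^(11/12)


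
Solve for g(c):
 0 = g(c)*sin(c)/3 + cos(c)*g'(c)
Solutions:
 g(c) = C1*cos(c)^(1/3)


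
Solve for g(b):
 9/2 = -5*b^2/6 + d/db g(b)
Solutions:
 g(b) = C1 + 5*b^3/18 + 9*b/2


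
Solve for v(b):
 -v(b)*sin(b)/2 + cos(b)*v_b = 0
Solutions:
 v(b) = C1/sqrt(cos(b))


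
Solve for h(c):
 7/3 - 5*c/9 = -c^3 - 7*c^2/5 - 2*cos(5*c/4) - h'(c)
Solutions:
 h(c) = C1 - c^4/4 - 7*c^3/15 + 5*c^2/18 - 7*c/3 - 8*sin(5*c/4)/5


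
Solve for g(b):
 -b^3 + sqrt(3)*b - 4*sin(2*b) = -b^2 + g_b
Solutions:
 g(b) = C1 - b^4/4 + b^3/3 + sqrt(3)*b^2/2 + 2*cos(2*b)


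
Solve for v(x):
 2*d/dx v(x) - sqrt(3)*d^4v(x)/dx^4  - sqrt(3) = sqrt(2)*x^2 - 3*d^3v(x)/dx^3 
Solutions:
 v(x) = C1 + C2*exp(x*(-3^(1/3)*(3*sqrt(5) + 4*sqrt(3))^(1/3) - 3^(2/3)/(3*sqrt(5) + 4*sqrt(3))^(1/3) + 2*sqrt(3))/6)*sin(3^(1/6)*x*(-3^(2/3)*(3*sqrt(5) + 4*sqrt(3))^(1/3) + 3/(3*sqrt(5) + 4*sqrt(3))^(1/3))/6) + C3*exp(x*(-3^(1/3)*(3*sqrt(5) + 4*sqrt(3))^(1/3) - 3^(2/3)/(3*sqrt(5) + 4*sqrt(3))^(1/3) + 2*sqrt(3))/6)*cos(3^(1/6)*x*(-3^(2/3)*(3*sqrt(5) + 4*sqrt(3))^(1/3) + 3/(3*sqrt(5) + 4*sqrt(3))^(1/3))/6) + C4*exp(x*(3^(2/3)/(3*sqrt(5) + 4*sqrt(3))^(1/3) + sqrt(3) + 3^(1/3)*(3*sqrt(5) + 4*sqrt(3))^(1/3))/3) + sqrt(2)*x^3/6 - 3*sqrt(2)*x/2 + sqrt(3)*x/2


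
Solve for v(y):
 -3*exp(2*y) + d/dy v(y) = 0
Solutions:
 v(y) = C1 + 3*exp(2*y)/2


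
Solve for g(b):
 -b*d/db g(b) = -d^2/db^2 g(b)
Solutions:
 g(b) = C1 + C2*erfi(sqrt(2)*b/2)


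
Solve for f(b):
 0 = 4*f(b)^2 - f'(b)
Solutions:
 f(b) = -1/(C1 + 4*b)


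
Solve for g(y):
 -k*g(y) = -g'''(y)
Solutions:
 g(y) = C1*exp(k^(1/3)*y) + C2*exp(k^(1/3)*y*(-1 + sqrt(3)*I)/2) + C3*exp(-k^(1/3)*y*(1 + sqrt(3)*I)/2)


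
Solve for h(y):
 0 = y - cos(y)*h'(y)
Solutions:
 h(y) = C1 + Integral(y/cos(y), y)


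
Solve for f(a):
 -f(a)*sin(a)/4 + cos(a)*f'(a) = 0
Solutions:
 f(a) = C1/cos(a)^(1/4)


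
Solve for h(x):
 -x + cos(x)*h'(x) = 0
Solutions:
 h(x) = C1 + Integral(x/cos(x), x)


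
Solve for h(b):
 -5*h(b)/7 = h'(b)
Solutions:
 h(b) = C1*exp(-5*b/7)


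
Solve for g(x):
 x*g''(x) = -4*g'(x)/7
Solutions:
 g(x) = C1 + C2*x^(3/7)


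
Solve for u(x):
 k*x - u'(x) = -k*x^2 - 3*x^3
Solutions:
 u(x) = C1 + k*x^3/3 + k*x^2/2 + 3*x^4/4


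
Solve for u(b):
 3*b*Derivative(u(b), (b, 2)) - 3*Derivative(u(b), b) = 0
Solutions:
 u(b) = C1 + C2*b^2


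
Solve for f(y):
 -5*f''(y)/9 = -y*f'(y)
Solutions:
 f(y) = C1 + C2*erfi(3*sqrt(10)*y/10)


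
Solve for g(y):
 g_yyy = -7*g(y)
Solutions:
 g(y) = C3*exp(-7^(1/3)*y) + (C1*sin(sqrt(3)*7^(1/3)*y/2) + C2*cos(sqrt(3)*7^(1/3)*y/2))*exp(7^(1/3)*y/2)


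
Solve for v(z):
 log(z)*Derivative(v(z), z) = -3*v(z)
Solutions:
 v(z) = C1*exp(-3*li(z))


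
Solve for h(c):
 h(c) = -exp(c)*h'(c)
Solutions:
 h(c) = C1*exp(exp(-c))


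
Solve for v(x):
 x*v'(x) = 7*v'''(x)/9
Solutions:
 v(x) = C1 + Integral(C2*airyai(21^(2/3)*x/7) + C3*airybi(21^(2/3)*x/7), x)


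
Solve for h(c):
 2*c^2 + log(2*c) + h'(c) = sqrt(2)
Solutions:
 h(c) = C1 - 2*c^3/3 - c*log(c) - c*log(2) + c + sqrt(2)*c


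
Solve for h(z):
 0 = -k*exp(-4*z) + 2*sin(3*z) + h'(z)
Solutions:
 h(z) = C1 - k*exp(-4*z)/4 + 2*cos(3*z)/3


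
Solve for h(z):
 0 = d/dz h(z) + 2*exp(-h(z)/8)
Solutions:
 h(z) = 8*log(C1 - z/4)


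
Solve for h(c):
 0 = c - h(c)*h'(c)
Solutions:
 h(c) = -sqrt(C1 + c^2)
 h(c) = sqrt(C1 + c^2)


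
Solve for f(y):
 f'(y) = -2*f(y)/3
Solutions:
 f(y) = C1*exp(-2*y/3)


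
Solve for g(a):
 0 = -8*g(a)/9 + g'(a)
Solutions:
 g(a) = C1*exp(8*a/9)


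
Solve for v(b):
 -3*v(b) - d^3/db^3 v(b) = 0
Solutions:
 v(b) = C3*exp(-3^(1/3)*b) + (C1*sin(3^(5/6)*b/2) + C2*cos(3^(5/6)*b/2))*exp(3^(1/3)*b/2)


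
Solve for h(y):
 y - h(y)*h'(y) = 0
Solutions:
 h(y) = -sqrt(C1 + y^2)
 h(y) = sqrt(C1 + y^2)


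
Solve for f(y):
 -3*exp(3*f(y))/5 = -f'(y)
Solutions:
 f(y) = log(-1/(C1 + 9*y))/3 + log(5)/3
 f(y) = log(5^(1/3)*(-1/(C1 + 3*y))^(1/3)*(-3^(2/3) - 3*3^(1/6)*I)/6)
 f(y) = log(5^(1/3)*(-1/(C1 + 3*y))^(1/3)*(-3^(2/3) + 3*3^(1/6)*I)/6)


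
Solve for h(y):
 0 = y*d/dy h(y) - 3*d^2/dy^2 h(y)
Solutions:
 h(y) = C1 + C2*erfi(sqrt(6)*y/6)


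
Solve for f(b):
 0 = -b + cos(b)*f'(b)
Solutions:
 f(b) = C1 + Integral(b/cos(b), b)


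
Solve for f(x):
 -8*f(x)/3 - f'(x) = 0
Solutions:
 f(x) = C1*exp(-8*x/3)


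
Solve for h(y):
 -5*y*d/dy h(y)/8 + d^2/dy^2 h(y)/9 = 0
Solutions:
 h(y) = C1 + C2*erfi(3*sqrt(5)*y/4)


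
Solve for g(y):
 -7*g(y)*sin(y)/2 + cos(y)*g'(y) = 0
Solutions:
 g(y) = C1/cos(y)^(7/2)


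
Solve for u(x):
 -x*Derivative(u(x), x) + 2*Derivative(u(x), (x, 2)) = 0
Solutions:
 u(x) = C1 + C2*erfi(x/2)


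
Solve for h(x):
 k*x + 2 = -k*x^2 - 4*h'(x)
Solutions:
 h(x) = C1 - k*x^3/12 - k*x^2/8 - x/2


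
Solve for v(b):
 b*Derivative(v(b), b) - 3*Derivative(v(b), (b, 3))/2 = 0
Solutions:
 v(b) = C1 + Integral(C2*airyai(2^(1/3)*3^(2/3)*b/3) + C3*airybi(2^(1/3)*3^(2/3)*b/3), b)


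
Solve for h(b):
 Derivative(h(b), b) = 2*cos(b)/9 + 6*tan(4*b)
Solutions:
 h(b) = C1 - 3*log(cos(4*b))/2 + 2*sin(b)/9


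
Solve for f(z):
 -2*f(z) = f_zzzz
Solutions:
 f(z) = (C1*sin(2^(3/4)*z/2) + C2*cos(2^(3/4)*z/2))*exp(-2^(3/4)*z/2) + (C3*sin(2^(3/4)*z/2) + C4*cos(2^(3/4)*z/2))*exp(2^(3/4)*z/2)


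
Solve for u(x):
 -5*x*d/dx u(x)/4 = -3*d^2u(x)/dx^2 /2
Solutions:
 u(x) = C1 + C2*erfi(sqrt(15)*x/6)


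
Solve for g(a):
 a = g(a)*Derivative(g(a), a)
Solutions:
 g(a) = -sqrt(C1 + a^2)
 g(a) = sqrt(C1 + a^2)


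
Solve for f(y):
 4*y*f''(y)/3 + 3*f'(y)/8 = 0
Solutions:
 f(y) = C1 + C2*y^(23/32)


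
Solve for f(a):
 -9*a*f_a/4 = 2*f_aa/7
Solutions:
 f(a) = C1 + C2*erf(3*sqrt(7)*a/4)


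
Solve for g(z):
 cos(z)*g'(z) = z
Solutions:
 g(z) = C1 + Integral(z/cos(z), z)


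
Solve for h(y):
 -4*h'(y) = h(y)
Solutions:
 h(y) = C1*exp(-y/4)


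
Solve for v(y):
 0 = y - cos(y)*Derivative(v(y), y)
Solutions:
 v(y) = C1 + Integral(y/cos(y), y)
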